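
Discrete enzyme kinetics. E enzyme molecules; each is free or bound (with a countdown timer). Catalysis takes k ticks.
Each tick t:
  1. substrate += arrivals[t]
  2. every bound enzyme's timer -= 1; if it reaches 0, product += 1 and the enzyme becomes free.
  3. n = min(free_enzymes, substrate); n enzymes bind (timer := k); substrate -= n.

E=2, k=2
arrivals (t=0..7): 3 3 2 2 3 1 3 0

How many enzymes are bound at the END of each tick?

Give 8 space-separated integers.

t=0: arr=3 -> substrate=1 bound=2 product=0
t=1: arr=3 -> substrate=4 bound=2 product=0
t=2: arr=2 -> substrate=4 bound=2 product=2
t=3: arr=2 -> substrate=6 bound=2 product=2
t=4: arr=3 -> substrate=7 bound=2 product=4
t=5: arr=1 -> substrate=8 bound=2 product=4
t=6: arr=3 -> substrate=9 bound=2 product=6
t=7: arr=0 -> substrate=9 bound=2 product=6

Answer: 2 2 2 2 2 2 2 2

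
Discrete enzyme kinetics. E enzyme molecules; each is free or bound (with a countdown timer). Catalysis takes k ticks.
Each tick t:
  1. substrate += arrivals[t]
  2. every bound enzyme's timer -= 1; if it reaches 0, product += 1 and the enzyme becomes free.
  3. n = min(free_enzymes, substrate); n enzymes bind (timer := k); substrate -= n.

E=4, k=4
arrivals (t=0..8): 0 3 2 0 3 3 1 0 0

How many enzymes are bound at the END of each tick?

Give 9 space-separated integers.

Answer: 0 3 4 4 4 4 4 4 4

Derivation:
t=0: arr=0 -> substrate=0 bound=0 product=0
t=1: arr=3 -> substrate=0 bound=3 product=0
t=2: arr=2 -> substrate=1 bound=4 product=0
t=3: arr=0 -> substrate=1 bound=4 product=0
t=4: arr=3 -> substrate=4 bound=4 product=0
t=5: arr=3 -> substrate=4 bound=4 product=3
t=6: arr=1 -> substrate=4 bound=4 product=4
t=7: arr=0 -> substrate=4 bound=4 product=4
t=8: arr=0 -> substrate=4 bound=4 product=4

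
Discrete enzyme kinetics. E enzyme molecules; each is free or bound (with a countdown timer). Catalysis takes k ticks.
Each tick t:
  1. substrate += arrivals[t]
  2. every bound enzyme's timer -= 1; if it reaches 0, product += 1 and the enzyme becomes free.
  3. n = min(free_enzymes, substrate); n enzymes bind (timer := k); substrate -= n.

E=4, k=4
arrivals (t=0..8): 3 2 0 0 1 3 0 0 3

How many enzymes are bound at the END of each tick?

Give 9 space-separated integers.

Answer: 3 4 4 4 3 4 4 4 4

Derivation:
t=0: arr=3 -> substrate=0 bound=3 product=0
t=1: arr=2 -> substrate=1 bound=4 product=0
t=2: arr=0 -> substrate=1 bound=4 product=0
t=3: arr=0 -> substrate=1 bound=4 product=0
t=4: arr=1 -> substrate=0 bound=3 product=3
t=5: arr=3 -> substrate=1 bound=4 product=4
t=6: arr=0 -> substrate=1 bound=4 product=4
t=7: arr=0 -> substrate=1 bound=4 product=4
t=8: arr=3 -> substrate=2 bound=4 product=6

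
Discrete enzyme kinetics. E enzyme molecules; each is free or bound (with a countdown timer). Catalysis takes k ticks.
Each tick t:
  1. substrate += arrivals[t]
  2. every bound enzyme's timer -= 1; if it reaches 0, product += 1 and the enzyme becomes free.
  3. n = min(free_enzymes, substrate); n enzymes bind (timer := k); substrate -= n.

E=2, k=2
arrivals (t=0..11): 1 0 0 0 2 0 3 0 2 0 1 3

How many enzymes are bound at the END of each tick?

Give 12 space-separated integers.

t=0: arr=1 -> substrate=0 bound=1 product=0
t=1: arr=0 -> substrate=0 bound=1 product=0
t=2: arr=0 -> substrate=0 bound=0 product=1
t=3: arr=0 -> substrate=0 bound=0 product=1
t=4: arr=2 -> substrate=0 bound=2 product=1
t=5: arr=0 -> substrate=0 bound=2 product=1
t=6: arr=3 -> substrate=1 bound=2 product=3
t=7: arr=0 -> substrate=1 bound=2 product=3
t=8: arr=2 -> substrate=1 bound=2 product=5
t=9: arr=0 -> substrate=1 bound=2 product=5
t=10: arr=1 -> substrate=0 bound=2 product=7
t=11: arr=3 -> substrate=3 bound=2 product=7

Answer: 1 1 0 0 2 2 2 2 2 2 2 2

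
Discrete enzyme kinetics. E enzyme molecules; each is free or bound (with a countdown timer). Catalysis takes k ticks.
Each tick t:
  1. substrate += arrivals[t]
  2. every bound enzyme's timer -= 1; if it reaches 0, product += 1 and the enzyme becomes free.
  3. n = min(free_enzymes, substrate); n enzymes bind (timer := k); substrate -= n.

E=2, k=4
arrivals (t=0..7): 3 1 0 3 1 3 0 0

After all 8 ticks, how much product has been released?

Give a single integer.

t=0: arr=3 -> substrate=1 bound=2 product=0
t=1: arr=1 -> substrate=2 bound=2 product=0
t=2: arr=0 -> substrate=2 bound=2 product=0
t=3: arr=3 -> substrate=5 bound=2 product=0
t=4: arr=1 -> substrate=4 bound=2 product=2
t=5: arr=3 -> substrate=7 bound=2 product=2
t=6: arr=0 -> substrate=7 bound=2 product=2
t=7: arr=0 -> substrate=7 bound=2 product=2

Answer: 2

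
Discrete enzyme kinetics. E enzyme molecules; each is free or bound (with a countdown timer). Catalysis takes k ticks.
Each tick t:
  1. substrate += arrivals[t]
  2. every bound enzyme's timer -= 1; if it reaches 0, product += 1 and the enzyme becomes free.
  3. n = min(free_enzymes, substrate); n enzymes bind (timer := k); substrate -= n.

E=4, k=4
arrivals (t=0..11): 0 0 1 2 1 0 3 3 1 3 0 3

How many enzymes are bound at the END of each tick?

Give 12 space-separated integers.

Answer: 0 0 1 3 4 4 4 4 4 4 4 4

Derivation:
t=0: arr=0 -> substrate=0 bound=0 product=0
t=1: arr=0 -> substrate=0 bound=0 product=0
t=2: arr=1 -> substrate=0 bound=1 product=0
t=3: arr=2 -> substrate=0 bound=3 product=0
t=4: arr=1 -> substrate=0 bound=4 product=0
t=5: arr=0 -> substrate=0 bound=4 product=0
t=6: arr=3 -> substrate=2 bound=4 product=1
t=7: arr=3 -> substrate=3 bound=4 product=3
t=8: arr=1 -> substrate=3 bound=4 product=4
t=9: arr=3 -> substrate=6 bound=4 product=4
t=10: arr=0 -> substrate=5 bound=4 product=5
t=11: arr=3 -> substrate=6 bound=4 product=7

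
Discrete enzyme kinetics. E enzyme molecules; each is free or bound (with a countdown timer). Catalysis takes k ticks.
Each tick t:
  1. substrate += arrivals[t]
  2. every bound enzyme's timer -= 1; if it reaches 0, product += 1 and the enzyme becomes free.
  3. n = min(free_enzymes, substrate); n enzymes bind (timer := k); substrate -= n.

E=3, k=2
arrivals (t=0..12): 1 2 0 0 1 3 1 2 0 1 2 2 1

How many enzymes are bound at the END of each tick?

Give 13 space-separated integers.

t=0: arr=1 -> substrate=0 bound=1 product=0
t=1: arr=2 -> substrate=0 bound=3 product=0
t=2: arr=0 -> substrate=0 bound=2 product=1
t=3: arr=0 -> substrate=0 bound=0 product=3
t=4: arr=1 -> substrate=0 bound=1 product=3
t=5: arr=3 -> substrate=1 bound=3 product=3
t=6: arr=1 -> substrate=1 bound=3 product=4
t=7: arr=2 -> substrate=1 bound=3 product=6
t=8: arr=0 -> substrate=0 bound=3 product=7
t=9: arr=1 -> substrate=0 bound=2 product=9
t=10: arr=2 -> substrate=0 bound=3 product=10
t=11: arr=2 -> substrate=1 bound=3 product=11
t=12: arr=1 -> substrate=0 bound=3 product=13

Answer: 1 3 2 0 1 3 3 3 3 2 3 3 3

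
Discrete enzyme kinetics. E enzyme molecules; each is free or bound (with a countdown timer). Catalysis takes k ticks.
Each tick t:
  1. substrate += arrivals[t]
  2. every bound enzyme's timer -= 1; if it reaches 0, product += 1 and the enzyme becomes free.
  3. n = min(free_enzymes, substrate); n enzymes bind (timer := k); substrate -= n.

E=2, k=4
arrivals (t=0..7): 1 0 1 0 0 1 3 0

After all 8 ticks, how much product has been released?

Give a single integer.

t=0: arr=1 -> substrate=0 bound=1 product=0
t=1: arr=0 -> substrate=0 bound=1 product=0
t=2: arr=1 -> substrate=0 bound=2 product=0
t=3: arr=0 -> substrate=0 bound=2 product=0
t=4: arr=0 -> substrate=0 bound=1 product=1
t=5: arr=1 -> substrate=0 bound=2 product=1
t=6: arr=3 -> substrate=2 bound=2 product=2
t=7: arr=0 -> substrate=2 bound=2 product=2

Answer: 2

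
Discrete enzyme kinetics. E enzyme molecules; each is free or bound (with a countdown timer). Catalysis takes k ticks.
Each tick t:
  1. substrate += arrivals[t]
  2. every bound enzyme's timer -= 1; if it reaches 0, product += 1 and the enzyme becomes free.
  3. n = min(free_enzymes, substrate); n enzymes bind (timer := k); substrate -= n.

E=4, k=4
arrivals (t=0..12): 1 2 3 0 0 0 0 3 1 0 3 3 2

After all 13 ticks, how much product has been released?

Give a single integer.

Answer: 9

Derivation:
t=0: arr=1 -> substrate=0 bound=1 product=0
t=1: arr=2 -> substrate=0 bound=3 product=0
t=2: arr=3 -> substrate=2 bound=4 product=0
t=3: arr=0 -> substrate=2 bound=4 product=0
t=4: arr=0 -> substrate=1 bound=4 product=1
t=5: arr=0 -> substrate=0 bound=3 product=3
t=6: arr=0 -> substrate=0 bound=2 product=4
t=7: arr=3 -> substrate=1 bound=4 product=4
t=8: arr=1 -> substrate=1 bound=4 product=5
t=9: arr=0 -> substrate=0 bound=4 product=6
t=10: arr=3 -> substrate=3 bound=4 product=6
t=11: arr=3 -> substrate=4 bound=4 product=8
t=12: arr=2 -> substrate=5 bound=4 product=9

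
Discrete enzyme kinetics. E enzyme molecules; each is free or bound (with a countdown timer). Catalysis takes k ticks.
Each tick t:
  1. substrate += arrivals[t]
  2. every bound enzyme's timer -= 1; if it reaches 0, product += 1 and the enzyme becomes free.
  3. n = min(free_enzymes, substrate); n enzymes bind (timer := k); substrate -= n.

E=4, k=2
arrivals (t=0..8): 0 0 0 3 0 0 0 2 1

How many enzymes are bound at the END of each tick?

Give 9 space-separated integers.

Answer: 0 0 0 3 3 0 0 2 3

Derivation:
t=0: arr=0 -> substrate=0 bound=0 product=0
t=1: arr=0 -> substrate=0 bound=0 product=0
t=2: arr=0 -> substrate=0 bound=0 product=0
t=3: arr=3 -> substrate=0 bound=3 product=0
t=4: arr=0 -> substrate=0 bound=3 product=0
t=5: arr=0 -> substrate=0 bound=0 product=3
t=6: arr=0 -> substrate=0 bound=0 product=3
t=7: arr=2 -> substrate=0 bound=2 product=3
t=8: arr=1 -> substrate=0 bound=3 product=3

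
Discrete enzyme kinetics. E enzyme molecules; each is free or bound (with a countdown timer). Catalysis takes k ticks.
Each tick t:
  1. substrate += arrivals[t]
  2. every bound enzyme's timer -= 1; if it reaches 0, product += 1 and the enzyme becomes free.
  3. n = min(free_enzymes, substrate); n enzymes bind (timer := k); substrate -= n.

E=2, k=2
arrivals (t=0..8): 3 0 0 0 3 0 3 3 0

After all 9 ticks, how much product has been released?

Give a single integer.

Answer: 7

Derivation:
t=0: arr=3 -> substrate=1 bound=2 product=0
t=1: arr=0 -> substrate=1 bound=2 product=0
t=2: arr=0 -> substrate=0 bound=1 product=2
t=3: arr=0 -> substrate=0 bound=1 product=2
t=4: arr=3 -> substrate=1 bound=2 product=3
t=5: arr=0 -> substrate=1 bound=2 product=3
t=6: arr=3 -> substrate=2 bound=2 product=5
t=7: arr=3 -> substrate=5 bound=2 product=5
t=8: arr=0 -> substrate=3 bound=2 product=7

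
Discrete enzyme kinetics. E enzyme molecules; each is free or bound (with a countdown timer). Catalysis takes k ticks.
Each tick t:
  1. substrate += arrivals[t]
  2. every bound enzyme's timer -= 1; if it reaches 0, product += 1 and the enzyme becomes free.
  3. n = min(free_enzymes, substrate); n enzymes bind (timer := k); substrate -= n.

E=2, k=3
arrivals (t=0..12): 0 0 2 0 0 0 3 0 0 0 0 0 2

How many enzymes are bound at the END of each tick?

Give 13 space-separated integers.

t=0: arr=0 -> substrate=0 bound=0 product=0
t=1: arr=0 -> substrate=0 bound=0 product=0
t=2: arr=2 -> substrate=0 bound=2 product=0
t=3: arr=0 -> substrate=0 bound=2 product=0
t=4: arr=0 -> substrate=0 bound=2 product=0
t=5: arr=0 -> substrate=0 bound=0 product=2
t=6: arr=3 -> substrate=1 bound=2 product=2
t=7: arr=0 -> substrate=1 bound=2 product=2
t=8: arr=0 -> substrate=1 bound=2 product=2
t=9: arr=0 -> substrate=0 bound=1 product=4
t=10: arr=0 -> substrate=0 bound=1 product=4
t=11: arr=0 -> substrate=0 bound=1 product=4
t=12: arr=2 -> substrate=0 bound=2 product=5

Answer: 0 0 2 2 2 0 2 2 2 1 1 1 2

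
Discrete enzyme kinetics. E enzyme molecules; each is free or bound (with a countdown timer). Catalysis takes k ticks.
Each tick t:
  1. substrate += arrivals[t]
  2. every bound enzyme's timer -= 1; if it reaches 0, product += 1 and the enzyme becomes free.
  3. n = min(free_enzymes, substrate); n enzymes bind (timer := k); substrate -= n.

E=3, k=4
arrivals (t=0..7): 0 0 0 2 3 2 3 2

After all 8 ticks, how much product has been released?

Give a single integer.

t=0: arr=0 -> substrate=0 bound=0 product=0
t=1: arr=0 -> substrate=0 bound=0 product=0
t=2: arr=0 -> substrate=0 bound=0 product=0
t=3: arr=2 -> substrate=0 bound=2 product=0
t=4: arr=3 -> substrate=2 bound=3 product=0
t=5: arr=2 -> substrate=4 bound=3 product=0
t=6: arr=3 -> substrate=7 bound=3 product=0
t=7: arr=2 -> substrate=7 bound=3 product=2

Answer: 2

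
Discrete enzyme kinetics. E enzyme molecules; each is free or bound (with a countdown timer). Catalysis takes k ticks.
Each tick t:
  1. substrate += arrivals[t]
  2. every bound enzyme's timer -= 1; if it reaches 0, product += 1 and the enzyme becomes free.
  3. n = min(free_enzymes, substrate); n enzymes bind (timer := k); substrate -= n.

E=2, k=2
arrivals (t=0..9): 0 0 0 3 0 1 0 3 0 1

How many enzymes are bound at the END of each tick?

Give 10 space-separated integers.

Answer: 0 0 0 2 2 2 2 2 2 2

Derivation:
t=0: arr=0 -> substrate=0 bound=0 product=0
t=1: arr=0 -> substrate=0 bound=0 product=0
t=2: arr=0 -> substrate=0 bound=0 product=0
t=3: arr=3 -> substrate=1 bound=2 product=0
t=4: arr=0 -> substrate=1 bound=2 product=0
t=5: arr=1 -> substrate=0 bound=2 product=2
t=6: arr=0 -> substrate=0 bound=2 product=2
t=7: arr=3 -> substrate=1 bound=2 product=4
t=8: arr=0 -> substrate=1 bound=2 product=4
t=9: arr=1 -> substrate=0 bound=2 product=6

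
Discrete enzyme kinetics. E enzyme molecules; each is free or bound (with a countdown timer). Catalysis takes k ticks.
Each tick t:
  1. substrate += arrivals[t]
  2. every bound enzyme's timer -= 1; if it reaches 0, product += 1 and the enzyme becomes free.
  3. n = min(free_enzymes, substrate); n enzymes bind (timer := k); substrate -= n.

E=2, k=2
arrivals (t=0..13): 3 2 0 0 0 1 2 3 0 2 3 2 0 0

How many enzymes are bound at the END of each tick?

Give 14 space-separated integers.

Answer: 2 2 2 2 1 2 2 2 2 2 2 2 2 2

Derivation:
t=0: arr=3 -> substrate=1 bound=2 product=0
t=1: arr=2 -> substrate=3 bound=2 product=0
t=2: arr=0 -> substrate=1 bound=2 product=2
t=3: arr=0 -> substrate=1 bound=2 product=2
t=4: arr=0 -> substrate=0 bound=1 product=4
t=5: arr=1 -> substrate=0 bound=2 product=4
t=6: arr=2 -> substrate=1 bound=2 product=5
t=7: arr=3 -> substrate=3 bound=2 product=6
t=8: arr=0 -> substrate=2 bound=2 product=7
t=9: arr=2 -> substrate=3 bound=2 product=8
t=10: arr=3 -> substrate=5 bound=2 product=9
t=11: arr=2 -> substrate=6 bound=2 product=10
t=12: arr=0 -> substrate=5 bound=2 product=11
t=13: arr=0 -> substrate=4 bound=2 product=12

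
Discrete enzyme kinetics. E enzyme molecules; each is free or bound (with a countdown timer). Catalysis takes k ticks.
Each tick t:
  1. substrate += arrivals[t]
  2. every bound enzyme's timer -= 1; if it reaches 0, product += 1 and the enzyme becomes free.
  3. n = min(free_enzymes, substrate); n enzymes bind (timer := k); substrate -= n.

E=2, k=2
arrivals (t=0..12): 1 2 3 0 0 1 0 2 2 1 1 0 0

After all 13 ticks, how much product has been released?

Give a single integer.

Answer: 11

Derivation:
t=0: arr=1 -> substrate=0 bound=1 product=0
t=1: arr=2 -> substrate=1 bound=2 product=0
t=2: arr=3 -> substrate=3 bound=2 product=1
t=3: arr=0 -> substrate=2 bound=2 product=2
t=4: arr=0 -> substrate=1 bound=2 product=3
t=5: arr=1 -> substrate=1 bound=2 product=4
t=6: arr=0 -> substrate=0 bound=2 product=5
t=7: arr=2 -> substrate=1 bound=2 product=6
t=8: arr=2 -> substrate=2 bound=2 product=7
t=9: arr=1 -> substrate=2 bound=2 product=8
t=10: arr=1 -> substrate=2 bound=2 product=9
t=11: arr=0 -> substrate=1 bound=2 product=10
t=12: arr=0 -> substrate=0 bound=2 product=11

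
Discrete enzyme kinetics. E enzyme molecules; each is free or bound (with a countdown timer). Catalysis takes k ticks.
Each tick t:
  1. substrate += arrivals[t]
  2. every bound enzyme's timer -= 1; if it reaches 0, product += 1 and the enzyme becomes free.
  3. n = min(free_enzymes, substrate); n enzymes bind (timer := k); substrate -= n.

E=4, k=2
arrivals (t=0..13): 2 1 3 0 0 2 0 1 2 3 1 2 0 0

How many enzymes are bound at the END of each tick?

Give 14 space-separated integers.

t=0: arr=2 -> substrate=0 bound=2 product=0
t=1: arr=1 -> substrate=0 bound=3 product=0
t=2: arr=3 -> substrate=0 bound=4 product=2
t=3: arr=0 -> substrate=0 bound=3 product=3
t=4: arr=0 -> substrate=0 bound=0 product=6
t=5: arr=2 -> substrate=0 bound=2 product=6
t=6: arr=0 -> substrate=0 bound=2 product=6
t=7: arr=1 -> substrate=0 bound=1 product=8
t=8: arr=2 -> substrate=0 bound=3 product=8
t=9: arr=3 -> substrate=1 bound=4 product=9
t=10: arr=1 -> substrate=0 bound=4 product=11
t=11: arr=2 -> substrate=0 bound=4 product=13
t=12: arr=0 -> substrate=0 bound=2 product=15
t=13: arr=0 -> substrate=0 bound=0 product=17

Answer: 2 3 4 3 0 2 2 1 3 4 4 4 2 0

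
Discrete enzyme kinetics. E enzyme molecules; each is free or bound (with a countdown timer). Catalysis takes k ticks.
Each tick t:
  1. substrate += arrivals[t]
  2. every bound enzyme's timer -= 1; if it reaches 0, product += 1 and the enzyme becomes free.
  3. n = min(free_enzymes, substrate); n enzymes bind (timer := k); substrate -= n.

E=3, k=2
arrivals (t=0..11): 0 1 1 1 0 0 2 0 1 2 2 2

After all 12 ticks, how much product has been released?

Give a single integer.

t=0: arr=0 -> substrate=0 bound=0 product=0
t=1: arr=1 -> substrate=0 bound=1 product=0
t=2: arr=1 -> substrate=0 bound=2 product=0
t=3: arr=1 -> substrate=0 bound=2 product=1
t=4: arr=0 -> substrate=0 bound=1 product=2
t=5: arr=0 -> substrate=0 bound=0 product=3
t=6: arr=2 -> substrate=0 bound=2 product=3
t=7: arr=0 -> substrate=0 bound=2 product=3
t=8: arr=1 -> substrate=0 bound=1 product=5
t=9: arr=2 -> substrate=0 bound=3 product=5
t=10: arr=2 -> substrate=1 bound=3 product=6
t=11: arr=2 -> substrate=1 bound=3 product=8

Answer: 8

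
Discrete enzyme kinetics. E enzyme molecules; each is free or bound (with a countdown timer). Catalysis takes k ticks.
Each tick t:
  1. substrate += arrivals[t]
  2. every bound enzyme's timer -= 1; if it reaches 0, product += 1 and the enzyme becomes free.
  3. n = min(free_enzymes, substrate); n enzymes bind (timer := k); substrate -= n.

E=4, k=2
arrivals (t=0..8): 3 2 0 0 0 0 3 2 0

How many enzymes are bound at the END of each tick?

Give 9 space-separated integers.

Answer: 3 4 2 1 0 0 3 4 2

Derivation:
t=0: arr=3 -> substrate=0 bound=3 product=0
t=1: arr=2 -> substrate=1 bound=4 product=0
t=2: arr=0 -> substrate=0 bound=2 product=3
t=3: arr=0 -> substrate=0 bound=1 product=4
t=4: arr=0 -> substrate=0 bound=0 product=5
t=5: arr=0 -> substrate=0 bound=0 product=5
t=6: arr=3 -> substrate=0 bound=3 product=5
t=7: arr=2 -> substrate=1 bound=4 product=5
t=8: arr=0 -> substrate=0 bound=2 product=8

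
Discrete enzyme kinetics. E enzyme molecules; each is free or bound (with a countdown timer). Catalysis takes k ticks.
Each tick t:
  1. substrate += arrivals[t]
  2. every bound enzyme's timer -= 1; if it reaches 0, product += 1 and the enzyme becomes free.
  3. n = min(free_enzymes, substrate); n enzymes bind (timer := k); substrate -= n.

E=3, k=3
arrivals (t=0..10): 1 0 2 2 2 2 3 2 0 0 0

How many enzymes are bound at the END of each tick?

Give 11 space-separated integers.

Answer: 1 1 3 3 3 3 3 3 3 3 3

Derivation:
t=0: arr=1 -> substrate=0 bound=1 product=0
t=1: arr=0 -> substrate=0 bound=1 product=0
t=2: arr=2 -> substrate=0 bound=3 product=0
t=3: arr=2 -> substrate=1 bound=3 product=1
t=4: arr=2 -> substrate=3 bound=3 product=1
t=5: arr=2 -> substrate=3 bound=3 product=3
t=6: arr=3 -> substrate=5 bound=3 product=4
t=7: arr=2 -> substrate=7 bound=3 product=4
t=8: arr=0 -> substrate=5 bound=3 product=6
t=9: arr=0 -> substrate=4 bound=3 product=7
t=10: arr=0 -> substrate=4 bound=3 product=7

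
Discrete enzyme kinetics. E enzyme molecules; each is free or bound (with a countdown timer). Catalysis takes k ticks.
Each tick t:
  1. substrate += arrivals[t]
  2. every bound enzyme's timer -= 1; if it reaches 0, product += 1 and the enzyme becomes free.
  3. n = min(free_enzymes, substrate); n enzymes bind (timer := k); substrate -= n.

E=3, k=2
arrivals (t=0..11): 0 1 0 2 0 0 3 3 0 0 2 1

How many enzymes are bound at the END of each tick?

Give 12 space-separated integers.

Answer: 0 1 1 2 2 0 3 3 3 3 2 3

Derivation:
t=0: arr=0 -> substrate=0 bound=0 product=0
t=1: arr=1 -> substrate=0 bound=1 product=0
t=2: arr=0 -> substrate=0 bound=1 product=0
t=3: arr=2 -> substrate=0 bound=2 product=1
t=4: arr=0 -> substrate=0 bound=2 product=1
t=5: arr=0 -> substrate=0 bound=0 product=3
t=6: arr=3 -> substrate=0 bound=3 product=3
t=7: arr=3 -> substrate=3 bound=3 product=3
t=8: arr=0 -> substrate=0 bound=3 product=6
t=9: arr=0 -> substrate=0 bound=3 product=6
t=10: arr=2 -> substrate=0 bound=2 product=9
t=11: arr=1 -> substrate=0 bound=3 product=9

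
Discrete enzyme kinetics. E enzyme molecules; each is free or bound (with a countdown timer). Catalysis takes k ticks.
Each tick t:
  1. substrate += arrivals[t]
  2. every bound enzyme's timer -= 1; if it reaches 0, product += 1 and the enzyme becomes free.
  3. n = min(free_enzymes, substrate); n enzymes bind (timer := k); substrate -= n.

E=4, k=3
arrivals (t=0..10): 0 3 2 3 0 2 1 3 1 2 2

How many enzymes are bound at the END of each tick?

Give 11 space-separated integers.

Answer: 0 3 4 4 4 4 4 4 4 4 4

Derivation:
t=0: arr=0 -> substrate=0 bound=0 product=0
t=1: arr=3 -> substrate=0 bound=3 product=0
t=2: arr=2 -> substrate=1 bound=4 product=0
t=3: arr=3 -> substrate=4 bound=4 product=0
t=4: arr=0 -> substrate=1 bound=4 product=3
t=5: arr=2 -> substrate=2 bound=4 product=4
t=6: arr=1 -> substrate=3 bound=4 product=4
t=7: arr=3 -> substrate=3 bound=4 product=7
t=8: arr=1 -> substrate=3 bound=4 product=8
t=9: arr=2 -> substrate=5 bound=4 product=8
t=10: arr=2 -> substrate=4 bound=4 product=11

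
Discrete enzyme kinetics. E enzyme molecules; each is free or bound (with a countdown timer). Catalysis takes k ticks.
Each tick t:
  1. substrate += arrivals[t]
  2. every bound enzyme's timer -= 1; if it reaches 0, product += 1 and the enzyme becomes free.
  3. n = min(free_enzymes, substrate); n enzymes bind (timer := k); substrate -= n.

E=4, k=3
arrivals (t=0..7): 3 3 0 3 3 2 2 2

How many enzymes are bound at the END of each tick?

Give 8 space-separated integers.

t=0: arr=3 -> substrate=0 bound=3 product=0
t=1: arr=3 -> substrate=2 bound=4 product=0
t=2: arr=0 -> substrate=2 bound=4 product=0
t=3: arr=3 -> substrate=2 bound=4 product=3
t=4: arr=3 -> substrate=4 bound=4 product=4
t=5: arr=2 -> substrate=6 bound=4 product=4
t=6: arr=2 -> substrate=5 bound=4 product=7
t=7: arr=2 -> substrate=6 bound=4 product=8

Answer: 3 4 4 4 4 4 4 4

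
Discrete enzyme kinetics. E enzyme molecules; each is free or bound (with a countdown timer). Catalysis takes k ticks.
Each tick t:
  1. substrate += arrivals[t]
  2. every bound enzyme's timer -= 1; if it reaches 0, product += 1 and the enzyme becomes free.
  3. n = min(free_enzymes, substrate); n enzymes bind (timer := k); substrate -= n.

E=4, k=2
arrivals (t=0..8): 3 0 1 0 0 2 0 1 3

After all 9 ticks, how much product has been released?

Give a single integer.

t=0: arr=3 -> substrate=0 bound=3 product=0
t=1: arr=0 -> substrate=0 bound=3 product=0
t=2: arr=1 -> substrate=0 bound=1 product=3
t=3: arr=0 -> substrate=0 bound=1 product=3
t=4: arr=0 -> substrate=0 bound=0 product=4
t=5: arr=2 -> substrate=0 bound=2 product=4
t=6: arr=0 -> substrate=0 bound=2 product=4
t=7: arr=1 -> substrate=0 bound=1 product=6
t=8: arr=3 -> substrate=0 bound=4 product=6

Answer: 6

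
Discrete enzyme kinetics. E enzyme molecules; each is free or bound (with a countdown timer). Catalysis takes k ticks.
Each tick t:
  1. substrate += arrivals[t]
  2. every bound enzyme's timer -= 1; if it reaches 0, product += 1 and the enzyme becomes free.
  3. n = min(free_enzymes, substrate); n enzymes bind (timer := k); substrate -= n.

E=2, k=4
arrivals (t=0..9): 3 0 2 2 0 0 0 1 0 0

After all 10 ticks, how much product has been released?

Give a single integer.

t=0: arr=3 -> substrate=1 bound=2 product=0
t=1: arr=0 -> substrate=1 bound=2 product=0
t=2: arr=2 -> substrate=3 bound=2 product=0
t=3: arr=2 -> substrate=5 bound=2 product=0
t=4: arr=0 -> substrate=3 bound=2 product=2
t=5: arr=0 -> substrate=3 bound=2 product=2
t=6: arr=0 -> substrate=3 bound=2 product=2
t=7: arr=1 -> substrate=4 bound=2 product=2
t=8: arr=0 -> substrate=2 bound=2 product=4
t=9: arr=0 -> substrate=2 bound=2 product=4

Answer: 4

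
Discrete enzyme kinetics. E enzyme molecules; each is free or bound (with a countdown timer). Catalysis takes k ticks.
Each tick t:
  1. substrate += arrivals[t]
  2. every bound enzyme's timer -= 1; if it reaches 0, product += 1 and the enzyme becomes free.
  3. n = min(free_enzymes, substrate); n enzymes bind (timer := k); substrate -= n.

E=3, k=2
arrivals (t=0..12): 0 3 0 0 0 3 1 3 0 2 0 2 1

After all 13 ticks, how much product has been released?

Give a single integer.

Answer: 12

Derivation:
t=0: arr=0 -> substrate=0 bound=0 product=0
t=1: arr=3 -> substrate=0 bound=3 product=0
t=2: arr=0 -> substrate=0 bound=3 product=0
t=3: arr=0 -> substrate=0 bound=0 product=3
t=4: arr=0 -> substrate=0 bound=0 product=3
t=5: arr=3 -> substrate=0 bound=3 product=3
t=6: arr=1 -> substrate=1 bound=3 product=3
t=7: arr=3 -> substrate=1 bound=3 product=6
t=8: arr=0 -> substrate=1 bound=3 product=6
t=9: arr=2 -> substrate=0 bound=3 product=9
t=10: arr=0 -> substrate=0 bound=3 product=9
t=11: arr=2 -> substrate=0 bound=2 product=12
t=12: arr=1 -> substrate=0 bound=3 product=12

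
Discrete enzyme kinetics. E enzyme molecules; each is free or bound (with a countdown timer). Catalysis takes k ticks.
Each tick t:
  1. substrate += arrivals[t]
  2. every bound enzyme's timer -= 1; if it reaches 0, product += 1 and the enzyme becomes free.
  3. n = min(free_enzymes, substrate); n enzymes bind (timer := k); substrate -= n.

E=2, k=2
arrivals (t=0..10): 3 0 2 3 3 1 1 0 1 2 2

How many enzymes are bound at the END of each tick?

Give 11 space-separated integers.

Answer: 2 2 2 2 2 2 2 2 2 2 2

Derivation:
t=0: arr=3 -> substrate=1 bound=2 product=0
t=1: arr=0 -> substrate=1 bound=2 product=0
t=2: arr=2 -> substrate=1 bound=2 product=2
t=3: arr=3 -> substrate=4 bound=2 product=2
t=4: arr=3 -> substrate=5 bound=2 product=4
t=5: arr=1 -> substrate=6 bound=2 product=4
t=6: arr=1 -> substrate=5 bound=2 product=6
t=7: arr=0 -> substrate=5 bound=2 product=6
t=8: arr=1 -> substrate=4 bound=2 product=8
t=9: arr=2 -> substrate=6 bound=2 product=8
t=10: arr=2 -> substrate=6 bound=2 product=10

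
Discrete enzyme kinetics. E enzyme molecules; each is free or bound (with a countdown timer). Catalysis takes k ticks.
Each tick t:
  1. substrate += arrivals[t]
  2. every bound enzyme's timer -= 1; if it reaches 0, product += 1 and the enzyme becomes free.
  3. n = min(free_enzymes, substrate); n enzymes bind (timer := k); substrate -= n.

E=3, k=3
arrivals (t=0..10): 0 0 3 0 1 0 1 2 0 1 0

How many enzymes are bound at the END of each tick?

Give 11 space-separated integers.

t=0: arr=0 -> substrate=0 bound=0 product=0
t=1: arr=0 -> substrate=0 bound=0 product=0
t=2: arr=3 -> substrate=0 bound=3 product=0
t=3: arr=0 -> substrate=0 bound=3 product=0
t=4: arr=1 -> substrate=1 bound=3 product=0
t=5: arr=0 -> substrate=0 bound=1 product=3
t=6: arr=1 -> substrate=0 bound=2 product=3
t=7: arr=2 -> substrate=1 bound=3 product=3
t=8: arr=0 -> substrate=0 bound=3 product=4
t=9: arr=1 -> substrate=0 bound=3 product=5
t=10: arr=0 -> substrate=0 bound=2 product=6

Answer: 0 0 3 3 3 1 2 3 3 3 2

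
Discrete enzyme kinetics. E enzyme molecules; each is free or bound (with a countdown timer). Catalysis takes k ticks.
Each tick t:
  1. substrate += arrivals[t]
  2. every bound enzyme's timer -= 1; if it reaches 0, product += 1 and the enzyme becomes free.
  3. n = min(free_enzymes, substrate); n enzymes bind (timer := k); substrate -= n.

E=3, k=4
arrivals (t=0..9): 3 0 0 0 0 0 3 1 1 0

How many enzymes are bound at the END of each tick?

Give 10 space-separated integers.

Answer: 3 3 3 3 0 0 3 3 3 3

Derivation:
t=0: arr=3 -> substrate=0 bound=3 product=0
t=1: arr=0 -> substrate=0 bound=3 product=0
t=2: arr=0 -> substrate=0 bound=3 product=0
t=3: arr=0 -> substrate=0 bound=3 product=0
t=4: arr=0 -> substrate=0 bound=0 product=3
t=5: arr=0 -> substrate=0 bound=0 product=3
t=6: arr=3 -> substrate=0 bound=3 product=3
t=7: arr=1 -> substrate=1 bound=3 product=3
t=8: arr=1 -> substrate=2 bound=3 product=3
t=9: arr=0 -> substrate=2 bound=3 product=3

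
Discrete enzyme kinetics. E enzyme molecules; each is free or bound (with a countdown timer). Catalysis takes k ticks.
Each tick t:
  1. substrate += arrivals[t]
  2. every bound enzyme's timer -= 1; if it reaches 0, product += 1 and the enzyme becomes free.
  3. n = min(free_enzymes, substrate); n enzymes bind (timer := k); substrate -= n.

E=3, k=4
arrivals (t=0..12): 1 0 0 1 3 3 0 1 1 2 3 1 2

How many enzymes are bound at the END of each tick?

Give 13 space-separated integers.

Answer: 1 1 1 2 3 3 3 3 3 3 3 3 3

Derivation:
t=0: arr=1 -> substrate=0 bound=1 product=0
t=1: arr=0 -> substrate=0 bound=1 product=0
t=2: arr=0 -> substrate=0 bound=1 product=0
t=3: arr=1 -> substrate=0 bound=2 product=0
t=4: arr=3 -> substrate=1 bound=3 product=1
t=5: arr=3 -> substrate=4 bound=3 product=1
t=6: arr=0 -> substrate=4 bound=3 product=1
t=7: arr=1 -> substrate=4 bound=3 product=2
t=8: arr=1 -> substrate=3 bound=3 product=4
t=9: arr=2 -> substrate=5 bound=3 product=4
t=10: arr=3 -> substrate=8 bound=3 product=4
t=11: arr=1 -> substrate=8 bound=3 product=5
t=12: arr=2 -> substrate=8 bound=3 product=7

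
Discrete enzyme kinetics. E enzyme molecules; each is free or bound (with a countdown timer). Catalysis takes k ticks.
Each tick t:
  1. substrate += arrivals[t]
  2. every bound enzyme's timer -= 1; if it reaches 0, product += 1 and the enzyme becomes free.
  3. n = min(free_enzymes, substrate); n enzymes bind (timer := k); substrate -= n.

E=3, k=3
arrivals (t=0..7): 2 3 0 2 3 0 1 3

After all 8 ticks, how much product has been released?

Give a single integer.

t=0: arr=2 -> substrate=0 bound=2 product=0
t=1: arr=3 -> substrate=2 bound=3 product=0
t=2: arr=0 -> substrate=2 bound=3 product=0
t=3: arr=2 -> substrate=2 bound=3 product=2
t=4: arr=3 -> substrate=4 bound=3 product=3
t=5: arr=0 -> substrate=4 bound=3 product=3
t=6: arr=1 -> substrate=3 bound=3 product=5
t=7: arr=3 -> substrate=5 bound=3 product=6

Answer: 6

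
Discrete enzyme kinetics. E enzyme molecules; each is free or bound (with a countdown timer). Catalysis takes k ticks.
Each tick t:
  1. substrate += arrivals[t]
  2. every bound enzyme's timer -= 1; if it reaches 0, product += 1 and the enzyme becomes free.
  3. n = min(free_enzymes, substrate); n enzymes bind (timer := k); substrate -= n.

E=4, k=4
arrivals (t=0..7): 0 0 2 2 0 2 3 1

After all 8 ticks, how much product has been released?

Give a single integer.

t=0: arr=0 -> substrate=0 bound=0 product=0
t=1: arr=0 -> substrate=0 bound=0 product=0
t=2: arr=2 -> substrate=0 bound=2 product=0
t=3: arr=2 -> substrate=0 bound=4 product=0
t=4: arr=0 -> substrate=0 bound=4 product=0
t=5: arr=2 -> substrate=2 bound=4 product=0
t=6: arr=3 -> substrate=3 bound=4 product=2
t=7: arr=1 -> substrate=2 bound=4 product=4

Answer: 4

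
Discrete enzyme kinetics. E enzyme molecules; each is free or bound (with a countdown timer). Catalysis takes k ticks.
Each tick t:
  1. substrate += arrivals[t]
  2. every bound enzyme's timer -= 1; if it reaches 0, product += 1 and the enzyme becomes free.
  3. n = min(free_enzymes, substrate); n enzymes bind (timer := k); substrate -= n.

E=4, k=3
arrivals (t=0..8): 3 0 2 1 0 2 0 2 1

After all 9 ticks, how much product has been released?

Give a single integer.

Answer: 8

Derivation:
t=0: arr=3 -> substrate=0 bound=3 product=0
t=1: arr=0 -> substrate=0 bound=3 product=0
t=2: arr=2 -> substrate=1 bound=4 product=0
t=3: arr=1 -> substrate=0 bound=3 product=3
t=4: arr=0 -> substrate=0 bound=3 product=3
t=5: arr=2 -> substrate=0 bound=4 product=4
t=6: arr=0 -> substrate=0 bound=2 product=6
t=7: arr=2 -> substrate=0 bound=4 product=6
t=8: arr=1 -> substrate=0 bound=3 product=8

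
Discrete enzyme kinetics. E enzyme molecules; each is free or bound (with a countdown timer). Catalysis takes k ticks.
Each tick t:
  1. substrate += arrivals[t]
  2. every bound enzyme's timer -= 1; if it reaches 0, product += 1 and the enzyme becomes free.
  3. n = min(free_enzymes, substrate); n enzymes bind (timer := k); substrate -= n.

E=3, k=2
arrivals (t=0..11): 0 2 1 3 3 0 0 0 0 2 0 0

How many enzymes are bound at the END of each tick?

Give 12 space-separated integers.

Answer: 0 2 3 3 3 3 3 1 0 2 2 0

Derivation:
t=0: arr=0 -> substrate=0 bound=0 product=0
t=1: arr=2 -> substrate=0 bound=2 product=0
t=2: arr=1 -> substrate=0 bound=3 product=0
t=3: arr=3 -> substrate=1 bound=3 product=2
t=4: arr=3 -> substrate=3 bound=3 product=3
t=5: arr=0 -> substrate=1 bound=3 product=5
t=6: arr=0 -> substrate=0 bound=3 product=6
t=7: arr=0 -> substrate=0 bound=1 product=8
t=8: arr=0 -> substrate=0 bound=0 product=9
t=9: arr=2 -> substrate=0 bound=2 product=9
t=10: arr=0 -> substrate=0 bound=2 product=9
t=11: arr=0 -> substrate=0 bound=0 product=11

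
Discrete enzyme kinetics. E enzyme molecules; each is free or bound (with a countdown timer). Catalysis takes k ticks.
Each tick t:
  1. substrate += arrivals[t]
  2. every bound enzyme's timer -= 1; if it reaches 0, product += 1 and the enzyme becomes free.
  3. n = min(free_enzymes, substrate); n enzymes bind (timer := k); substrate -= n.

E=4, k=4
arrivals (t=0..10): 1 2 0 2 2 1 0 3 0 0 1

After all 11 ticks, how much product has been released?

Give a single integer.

t=0: arr=1 -> substrate=0 bound=1 product=0
t=1: arr=2 -> substrate=0 bound=3 product=0
t=2: arr=0 -> substrate=0 bound=3 product=0
t=3: arr=2 -> substrate=1 bound=4 product=0
t=4: arr=2 -> substrate=2 bound=4 product=1
t=5: arr=1 -> substrate=1 bound=4 product=3
t=6: arr=0 -> substrate=1 bound=4 product=3
t=7: arr=3 -> substrate=3 bound=4 product=4
t=8: arr=0 -> substrate=2 bound=4 product=5
t=9: arr=0 -> substrate=0 bound=4 product=7
t=10: arr=1 -> substrate=1 bound=4 product=7

Answer: 7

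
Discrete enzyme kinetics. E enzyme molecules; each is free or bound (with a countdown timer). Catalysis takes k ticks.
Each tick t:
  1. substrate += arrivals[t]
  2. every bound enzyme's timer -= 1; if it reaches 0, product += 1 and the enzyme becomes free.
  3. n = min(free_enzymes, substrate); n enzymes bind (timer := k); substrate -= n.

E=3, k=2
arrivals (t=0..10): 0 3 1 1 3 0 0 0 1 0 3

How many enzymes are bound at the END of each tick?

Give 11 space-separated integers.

Answer: 0 3 3 2 3 3 2 0 1 1 3

Derivation:
t=0: arr=0 -> substrate=0 bound=0 product=0
t=1: arr=3 -> substrate=0 bound=3 product=0
t=2: arr=1 -> substrate=1 bound=3 product=0
t=3: arr=1 -> substrate=0 bound=2 product=3
t=4: arr=3 -> substrate=2 bound=3 product=3
t=5: arr=0 -> substrate=0 bound=3 product=5
t=6: arr=0 -> substrate=0 bound=2 product=6
t=7: arr=0 -> substrate=0 bound=0 product=8
t=8: arr=1 -> substrate=0 bound=1 product=8
t=9: arr=0 -> substrate=0 bound=1 product=8
t=10: arr=3 -> substrate=0 bound=3 product=9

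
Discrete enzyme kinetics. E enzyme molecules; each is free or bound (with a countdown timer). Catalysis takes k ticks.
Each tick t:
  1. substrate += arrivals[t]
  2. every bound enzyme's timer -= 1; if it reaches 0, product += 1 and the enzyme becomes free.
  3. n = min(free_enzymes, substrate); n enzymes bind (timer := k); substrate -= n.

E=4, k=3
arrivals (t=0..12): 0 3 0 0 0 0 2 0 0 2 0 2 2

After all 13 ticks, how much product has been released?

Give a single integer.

Answer: 7

Derivation:
t=0: arr=0 -> substrate=0 bound=0 product=0
t=1: arr=3 -> substrate=0 bound=3 product=0
t=2: arr=0 -> substrate=0 bound=3 product=0
t=3: arr=0 -> substrate=0 bound=3 product=0
t=4: arr=0 -> substrate=0 bound=0 product=3
t=5: arr=0 -> substrate=0 bound=0 product=3
t=6: arr=2 -> substrate=0 bound=2 product=3
t=7: arr=0 -> substrate=0 bound=2 product=3
t=8: arr=0 -> substrate=0 bound=2 product=3
t=9: arr=2 -> substrate=0 bound=2 product=5
t=10: arr=0 -> substrate=0 bound=2 product=5
t=11: arr=2 -> substrate=0 bound=4 product=5
t=12: arr=2 -> substrate=0 bound=4 product=7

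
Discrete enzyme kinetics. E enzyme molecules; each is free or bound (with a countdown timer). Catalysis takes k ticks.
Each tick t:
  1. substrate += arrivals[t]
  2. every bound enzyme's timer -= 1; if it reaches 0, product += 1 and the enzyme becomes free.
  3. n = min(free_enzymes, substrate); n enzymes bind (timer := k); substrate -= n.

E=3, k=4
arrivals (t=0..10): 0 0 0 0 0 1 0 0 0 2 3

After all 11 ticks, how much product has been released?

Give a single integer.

t=0: arr=0 -> substrate=0 bound=0 product=0
t=1: arr=0 -> substrate=0 bound=0 product=0
t=2: arr=0 -> substrate=0 bound=0 product=0
t=3: arr=0 -> substrate=0 bound=0 product=0
t=4: arr=0 -> substrate=0 bound=0 product=0
t=5: arr=1 -> substrate=0 bound=1 product=0
t=6: arr=0 -> substrate=0 bound=1 product=0
t=7: arr=0 -> substrate=0 bound=1 product=0
t=8: arr=0 -> substrate=0 bound=1 product=0
t=9: arr=2 -> substrate=0 bound=2 product=1
t=10: arr=3 -> substrate=2 bound=3 product=1

Answer: 1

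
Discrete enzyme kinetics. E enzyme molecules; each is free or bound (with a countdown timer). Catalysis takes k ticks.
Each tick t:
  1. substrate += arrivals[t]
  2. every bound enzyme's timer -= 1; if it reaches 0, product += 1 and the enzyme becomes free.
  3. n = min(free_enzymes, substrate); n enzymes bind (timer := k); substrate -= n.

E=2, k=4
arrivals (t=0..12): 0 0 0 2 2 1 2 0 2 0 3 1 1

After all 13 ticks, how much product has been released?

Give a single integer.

Answer: 4

Derivation:
t=0: arr=0 -> substrate=0 bound=0 product=0
t=1: arr=0 -> substrate=0 bound=0 product=0
t=2: arr=0 -> substrate=0 bound=0 product=0
t=3: arr=2 -> substrate=0 bound=2 product=0
t=4: arr=2 -> substrate=2 bound=2 product=0
t=5: arr=1 -> substrate=3 bound=2 product=0
t=6: arr=2 -> substrate=5 bound=2 product=0
t=7: arr=0 -> substrate=3 bound=2 product=2
t=8: arr=2 -> substrate=5 bound=2 product=2
t=9: arr=0 -> substrate=5 bound=2 product=2
t=10: arr=3 -> substrate=8 bound=2 product=2
t=11: arr=1 -> substrate=7 bound=2 product=4
t=12: arr=1 -> substrate=8 bound=2 product=4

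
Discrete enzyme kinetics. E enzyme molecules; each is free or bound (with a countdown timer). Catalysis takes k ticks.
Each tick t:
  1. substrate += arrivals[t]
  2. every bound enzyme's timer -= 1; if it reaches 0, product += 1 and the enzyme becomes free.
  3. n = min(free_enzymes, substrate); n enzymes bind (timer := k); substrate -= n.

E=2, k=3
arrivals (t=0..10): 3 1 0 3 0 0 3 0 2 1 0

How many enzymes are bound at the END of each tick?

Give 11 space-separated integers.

t=0: arr=3 -> substrate=1 bound=2 product=0
t=1: arr=1 -> substrate=2 bound=2 product=0
t=2: arr=0 -> substrate=2 bound=2 product=0
t=3: arr=3 -> substrate=3 bound=2 product=2
t=4: arr=0 -> substrate=3 bound=2 product=2
t=5: arr=0 -> substrate=3 bound=2 product=2
t=6: arr=3 -> substrate=4 bound=2 product=4
t=7: arr=0 -> substrate=4 bound=2 product=4
t=8: arr=2 -> substrate=6 bound=2 product=4
t=9: arr=1 -> substrate=5 bound=2 product=6
t=10: arr=0 -> substrate=5 bound=2 product=6

Answer: 2 2 2 2 2 2 2 2 2 2 2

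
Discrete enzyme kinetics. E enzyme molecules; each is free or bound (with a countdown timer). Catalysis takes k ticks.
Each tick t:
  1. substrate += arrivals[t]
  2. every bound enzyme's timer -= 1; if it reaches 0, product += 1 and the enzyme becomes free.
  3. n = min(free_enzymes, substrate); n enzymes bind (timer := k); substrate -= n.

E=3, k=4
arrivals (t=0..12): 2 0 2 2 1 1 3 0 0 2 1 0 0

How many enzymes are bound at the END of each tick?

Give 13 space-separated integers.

Answer: 2 2 3 3 3 3 3 3 3 3 3 3 3

Derivation:
t=0: arr=2 -> substrate=0 bound=2 product=0
t=1: arr=0 -> substrate=0 bound=2 product=0
t=2: arr=2 -> substrate=1 bound=3 product=0
t=3: arr=2 -> substrate=3 bound=3 product=0
t=4: arr=1 -> substrate=2 bound=3 product=2
t=5: arr=1 -> substrate=3 bound=3 product=2
t=6: arr=3 -> substrate=5 bound=3 product=3
t=7: arr=0 -> substrate=5 bound=3 product=3
t=8: arr=0 -> substrate=3 bound=3 product=5
t=9: arr=2 -> substrate=5 bound=3 product=5
t=10: arr=1 -> substrate=5 bound=3 product=6
t=11: arr=0 -> substrate=5 bound=3 product=6
t=12: arr=0 -> substrate=3 bound=3 product=8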